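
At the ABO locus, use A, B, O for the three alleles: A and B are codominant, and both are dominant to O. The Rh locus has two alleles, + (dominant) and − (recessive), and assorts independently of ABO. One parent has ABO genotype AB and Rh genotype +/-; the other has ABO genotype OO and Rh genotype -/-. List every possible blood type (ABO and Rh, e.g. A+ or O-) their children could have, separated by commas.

A+, A-, B+, B-

Gametes from AB × OO give offspring ABO genotypes AO, BO, i.e. phenotypes A, B.
Rh cross +/- × -/- → phenotypes Rh+, Rh-.
Combining independently: A+, A-, B+, B-.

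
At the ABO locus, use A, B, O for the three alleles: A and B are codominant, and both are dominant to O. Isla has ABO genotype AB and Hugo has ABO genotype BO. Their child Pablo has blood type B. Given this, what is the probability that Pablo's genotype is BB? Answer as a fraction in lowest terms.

Cross AB × BO → 1/4 AB, 1/4 AO, 1/4 BB, 1/4 BO.
Type-B genotypes among offspring: BB (1/4), BO (1/4); total 1/2.
P(BB | type B) = (1/4) / (1/2) = 1/2.

1/2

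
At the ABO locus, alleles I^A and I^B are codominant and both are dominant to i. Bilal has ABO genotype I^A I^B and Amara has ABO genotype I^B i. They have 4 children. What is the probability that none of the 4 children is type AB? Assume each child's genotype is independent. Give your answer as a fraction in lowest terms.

ABO cross I^A I^B × I^B i → 1/4 A, 1/2 B, 1/4 AB.
So P(type AB) = 1/4 per child.
P(not type AB) = 3/4 for one child; (3/4)^4 = 81/256.

81/256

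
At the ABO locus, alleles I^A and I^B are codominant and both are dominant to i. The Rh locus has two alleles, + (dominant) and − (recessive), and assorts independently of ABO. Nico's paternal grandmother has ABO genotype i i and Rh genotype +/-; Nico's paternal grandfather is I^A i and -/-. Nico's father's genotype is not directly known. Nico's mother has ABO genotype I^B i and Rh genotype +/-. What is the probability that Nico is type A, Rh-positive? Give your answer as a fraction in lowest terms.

Nico's father's ABO genotype from i i × I^A i: 1/2 I^A i, 1/2 i i.
Crossing each possibility with the mother I^B i and summing P(type A): 1/2·1/4 + 1/2·0 = 1/8.
Similarly for Rh via the father's Rh distribution: P(Rh+) = 5/8.
Independent loci: 1/8 × 5/8 = 5/64.

5/64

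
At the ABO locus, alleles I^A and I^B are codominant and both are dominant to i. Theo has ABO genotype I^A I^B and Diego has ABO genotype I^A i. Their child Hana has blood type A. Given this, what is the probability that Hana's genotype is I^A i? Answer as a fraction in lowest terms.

Cross I^A I^B × I^A i → 1/4 I^A I^A, 1/4 I^A I^B, 1/4 I^A i, 1/4 I^B i.
Type-A genotypes among offspring: I^A I^A (1/4), I^A i (1/4); total 1/2.
P(I^A i | type A) = (1/4) / (1/2) = 1/2.

1/2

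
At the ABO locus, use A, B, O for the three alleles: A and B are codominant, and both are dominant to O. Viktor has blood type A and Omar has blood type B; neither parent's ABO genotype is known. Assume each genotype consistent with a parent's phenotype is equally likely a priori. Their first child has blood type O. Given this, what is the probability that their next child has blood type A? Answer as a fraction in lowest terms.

1/4

Possible genotypes: Viktor ∈ {AA, AO}; Omar ∈ {BB, BO}.
Weight each parental genotype pair by prior × P(type-O child):
  AO × BO: posterior weight 1; P(next child type A) = 1/4.
Weighted sum = 1/4.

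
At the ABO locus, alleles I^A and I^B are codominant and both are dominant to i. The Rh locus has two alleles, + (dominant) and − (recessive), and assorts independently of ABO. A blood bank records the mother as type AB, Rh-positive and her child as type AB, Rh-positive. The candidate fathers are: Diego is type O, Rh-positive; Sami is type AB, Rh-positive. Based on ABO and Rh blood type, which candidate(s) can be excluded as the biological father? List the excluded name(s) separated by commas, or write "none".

Diego

A candidate is excluded only if no genotype consistent with his phenotype could produce a type AB, Rh-positive child with a type AB, Rh-positive mother.
Diego (type O, Rh+): no genotype consistent with that phenotype can produce a type-AB Rh+ child with a type-AB mother.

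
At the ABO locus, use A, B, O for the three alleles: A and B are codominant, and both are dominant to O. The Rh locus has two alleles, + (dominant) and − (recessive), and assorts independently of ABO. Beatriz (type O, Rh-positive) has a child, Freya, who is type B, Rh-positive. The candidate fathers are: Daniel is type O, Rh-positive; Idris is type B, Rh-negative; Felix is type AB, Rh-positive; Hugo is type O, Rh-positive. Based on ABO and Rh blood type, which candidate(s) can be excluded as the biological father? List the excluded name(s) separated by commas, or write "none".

Daniel, Hugo

A candidate is excluded only if no genotype consistent with his phenotype could produce a type B, Rh-positive child with a type O, Rh-positive mother.
Daniel (type O, Rh+): no genotype consistent with that phenotype can produce a type-B Rh+ child with a type-O mother.
Hugo (type O, Rh+): no genotype consistent with that phenotype can produce a type-B Rh+ child with a type-O mother.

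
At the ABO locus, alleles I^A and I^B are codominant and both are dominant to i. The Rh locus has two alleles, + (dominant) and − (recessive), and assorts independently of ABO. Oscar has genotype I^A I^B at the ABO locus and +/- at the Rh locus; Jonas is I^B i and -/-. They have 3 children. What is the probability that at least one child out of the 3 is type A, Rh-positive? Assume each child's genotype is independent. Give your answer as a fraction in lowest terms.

169/512

ABO cross I^A I^B × I^B i → 1/4 A, 1/2 B, 1/4 AB.
Rh cross +/- × -/- → 1/2 Rh+, 1/2 Rh-; so P(type A, Rh-positive) = 1/4 × 1/2 = 1/8 per child.
P(none) = (7/8)^3 = 343/512; P(at least one) = 1 − 343/512 = 169/512.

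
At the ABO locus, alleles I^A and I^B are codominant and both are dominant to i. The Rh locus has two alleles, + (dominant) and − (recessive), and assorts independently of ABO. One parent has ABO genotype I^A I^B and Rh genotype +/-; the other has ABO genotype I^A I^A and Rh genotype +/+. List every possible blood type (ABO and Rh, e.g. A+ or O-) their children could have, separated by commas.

A+, AB+

Gametes from I^A I^B × I^A I^A give offspring ABO genotypes I^A I^A, I^A I^B, i.e. phenotypes A, AB.
Rh cross +/- × +/+ → phenotypes Rh+.
Combining independently: A+, AB+.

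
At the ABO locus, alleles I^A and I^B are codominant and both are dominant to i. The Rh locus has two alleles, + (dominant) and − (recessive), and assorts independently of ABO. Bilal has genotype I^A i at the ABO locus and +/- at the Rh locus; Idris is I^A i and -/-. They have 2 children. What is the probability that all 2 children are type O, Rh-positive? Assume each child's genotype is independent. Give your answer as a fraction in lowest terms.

ABO cross I^A i × I^A i → 1/4 O, 3/4 A.
Rh cross +/- × -/- → 1/2 Rh+, 1/2 Rh-; so P(type O, Rh-positive) = 1/4 × 1/2 = 1/8 per child.
All 2 independent: (1/8)^2 = 1/64.

1/64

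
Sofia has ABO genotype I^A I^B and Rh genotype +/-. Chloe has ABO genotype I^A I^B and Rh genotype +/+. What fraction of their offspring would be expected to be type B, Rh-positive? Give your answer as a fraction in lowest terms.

ABO cross I^A I^B × I^A I^B → offspring phenotypes: 1/4 A, 1/4 B, 1/2 AB.
Rh cross +/- × +/+ → 1 Rh+.
Independent loci: P(type B, Rh-positive) = 1/4 × 1 = 1/4.

1/4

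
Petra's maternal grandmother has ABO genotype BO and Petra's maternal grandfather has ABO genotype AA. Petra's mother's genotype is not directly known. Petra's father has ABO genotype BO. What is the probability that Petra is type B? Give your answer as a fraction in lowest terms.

3/8

Petra's mother's ABO genotype from BO × AA: 1/2 AB, 1/2 AO.
Crossing each possibility with the father BO and summing P(type B): 1/2·1/2 + 1/2·1/4 = 3/8.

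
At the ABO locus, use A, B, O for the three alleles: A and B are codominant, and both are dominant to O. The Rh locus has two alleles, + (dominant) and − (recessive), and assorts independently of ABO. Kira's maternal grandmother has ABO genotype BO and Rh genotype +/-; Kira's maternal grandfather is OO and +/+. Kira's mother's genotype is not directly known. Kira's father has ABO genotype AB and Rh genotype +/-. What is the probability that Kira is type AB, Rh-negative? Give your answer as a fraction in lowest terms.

Kira's mother's ABO genotype from BO × OO: 1/2 BO, 1/2 OO.
Crossing each possibility with the father AB and summing P(type AB): 1/2·1/4 + 1/2·0 = 1/8.
Similarly for Rh via the mother's Rh distribution: P(Rh-) = 1/8.
Independent loci: 1/8 × 1/8 = 1/64.

1/64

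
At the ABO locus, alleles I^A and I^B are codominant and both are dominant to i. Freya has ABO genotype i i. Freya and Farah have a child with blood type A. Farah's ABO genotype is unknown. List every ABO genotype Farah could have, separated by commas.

I^A I^A, I^A I^B, I^A i

For each candidate genotype of Farah, check whether crossing it with i i can produce every observed child phenotype.
  I^A I^A → possible child types {A} ✓
  I^A I^B → possible child types {A, B} ✓
  I^A i → possible child types {O, A} ✓
  I^B I^B → possible child types {B} ✗
  I^B i → possible child types {O, B} ✗
  i i → possible child types {O} ✗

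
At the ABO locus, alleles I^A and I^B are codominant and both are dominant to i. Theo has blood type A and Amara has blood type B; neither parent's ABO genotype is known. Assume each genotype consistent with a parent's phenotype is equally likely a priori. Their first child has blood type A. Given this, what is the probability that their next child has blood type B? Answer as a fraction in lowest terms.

Possible genotypes: Theo ∈ {I^A I^A, I^A i}; Amara ∈ {I^B I^B, I^B i}.
Weight each parental genotype pair by prior × P(type-A child):
  I^A I^A × I^B i: posterior weight 2/3; P(next child type B) = 0.
  I^A i × I^B i: posterior weight 1/3; P(next child type B) = 1/4.
Weighted sum = 1/12.

1/12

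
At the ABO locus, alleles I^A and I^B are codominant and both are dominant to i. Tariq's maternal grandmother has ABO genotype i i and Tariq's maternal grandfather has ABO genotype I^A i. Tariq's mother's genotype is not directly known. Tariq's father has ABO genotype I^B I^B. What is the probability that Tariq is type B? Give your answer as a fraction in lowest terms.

Tariq's mother's ABO genotype from i i × I^A i: 1/2 I^A i, 1/2 i i.
Crossing each possibility with the father I^B I^B and summing P(type B): 1/2·1/2 + 1/2·1 = 3/4.

3/4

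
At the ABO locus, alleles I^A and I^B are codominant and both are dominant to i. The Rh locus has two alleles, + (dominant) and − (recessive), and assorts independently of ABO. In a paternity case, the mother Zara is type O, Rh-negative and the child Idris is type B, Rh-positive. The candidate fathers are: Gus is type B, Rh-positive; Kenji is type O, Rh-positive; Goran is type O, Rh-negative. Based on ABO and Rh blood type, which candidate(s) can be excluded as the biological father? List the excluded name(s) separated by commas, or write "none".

Kenji, Goran

A candidate is excluded only if no genotype consistent with his phenotype could produce a type B, Rh-positive child with a type O, Rh-negative mother.
Kenji (type O, Rh+): no genotype consistent with that phenotype can produce a type-B Rh+ child with a type-O mother.
Goran (type O, Rh-): no genotype consistent with that phenotype can produce a type-B Rh+ child with a type-O mother.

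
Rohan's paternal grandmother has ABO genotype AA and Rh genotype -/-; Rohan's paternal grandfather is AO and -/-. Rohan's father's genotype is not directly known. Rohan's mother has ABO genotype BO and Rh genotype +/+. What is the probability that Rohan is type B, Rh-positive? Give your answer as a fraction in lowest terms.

1/8

Rohan's father's ABO genotype from AA × AO: 1/2 AA, 1/2 AO.
Crossing each possibility with the mother BO and summing P(type B): 1/2·0 + 1/2·1/4 = 1/8.
Similarly for Rh via the father's Rh distribution: P(Rh+) = 1.
Independent loci: 1/8 × 1 = 1/8.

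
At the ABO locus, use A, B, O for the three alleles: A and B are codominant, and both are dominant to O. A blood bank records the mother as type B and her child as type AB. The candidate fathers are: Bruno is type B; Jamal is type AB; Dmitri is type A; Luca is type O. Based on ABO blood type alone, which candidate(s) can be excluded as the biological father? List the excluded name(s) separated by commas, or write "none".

Bruno, Luca

A candidate is excluded only if no genotype consistent with his phenotype could produce a type AB child with a type B mother.
Bruno (type B): no genotype consistent with that phenotype can produce a type-AB child with a type-B mother.
Luca (type O): no genotype consistent with that phenotype can produce a type-AB child with a type-B mother.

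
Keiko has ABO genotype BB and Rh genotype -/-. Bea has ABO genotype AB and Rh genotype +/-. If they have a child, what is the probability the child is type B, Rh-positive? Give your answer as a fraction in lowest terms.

ABO cross BB × AB → offspring phenotypes: 1/2 B, 1/2 AB.
Rh cross -/- × +/- → 1/2 Rh+, 1/2 Rh-.
Independent loci: P(type B, Rh-positive) = 1/2 × 1/2 = 1/4.

1/4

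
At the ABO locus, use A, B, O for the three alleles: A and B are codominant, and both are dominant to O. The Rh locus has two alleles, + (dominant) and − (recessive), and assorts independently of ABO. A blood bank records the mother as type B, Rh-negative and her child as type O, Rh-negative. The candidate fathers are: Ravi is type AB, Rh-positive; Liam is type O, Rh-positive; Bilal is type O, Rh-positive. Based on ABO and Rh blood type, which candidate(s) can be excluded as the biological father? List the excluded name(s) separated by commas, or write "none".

Ravi

A candidate is excluded only if no genotype consistent with his phenotype could produce a type O, Rh-negative child with a type B, Rh-negative mother.
Ravi (type AB, Rh+): no genotype consistent with that phenotype can produce a type-O Rh- child with a type-B mother.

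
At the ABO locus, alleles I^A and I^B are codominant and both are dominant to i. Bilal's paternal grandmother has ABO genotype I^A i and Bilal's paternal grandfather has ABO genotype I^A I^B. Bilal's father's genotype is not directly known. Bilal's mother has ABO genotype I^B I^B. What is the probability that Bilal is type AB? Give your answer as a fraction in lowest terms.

Bilal's father's ABO genotype from I^A i × I^A I^B: 1/4 I^A I^A, 1/4 I^A I^B, 1/4 I^A i, 1/4 I^B i.
Crossing each possibility with the mother I^B I^B and summing P(type AB): 1/4·1 + 1/4·1/2 + 1/4·1/2 + 1/4·0 = 1/2.

1/2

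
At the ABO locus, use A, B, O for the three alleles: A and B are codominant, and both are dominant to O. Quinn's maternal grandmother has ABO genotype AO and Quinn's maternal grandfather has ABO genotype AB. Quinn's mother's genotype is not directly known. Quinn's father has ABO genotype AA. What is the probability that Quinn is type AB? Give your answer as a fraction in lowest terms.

Quinn's mother's ABO genotype from AO × AB: 1/4 AA, 1/4 AB, 1/4 AO, 1/4 BO.
Crossing each possibility with the father AA and summing P(type AB): 1/4·0 + 1/4·1/2 + 1/4·0 + 1/4·1/2 = 1/4.

1/4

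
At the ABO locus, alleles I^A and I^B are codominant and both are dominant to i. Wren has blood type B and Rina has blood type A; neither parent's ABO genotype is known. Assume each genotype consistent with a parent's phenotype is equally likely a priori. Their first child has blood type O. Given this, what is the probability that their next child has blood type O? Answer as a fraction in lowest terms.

1/4

Possible genotypes: Wren ∈ {I^B I^B, I^B i}; Rina ∈ {I^A I^A, I^A i}.
Weight each parental genotype pair by prior × P(type-O child):
  I^B i × I^A i: posterior weight 1; P(next child type O) = 1/4.
Weighted sum = 1/4.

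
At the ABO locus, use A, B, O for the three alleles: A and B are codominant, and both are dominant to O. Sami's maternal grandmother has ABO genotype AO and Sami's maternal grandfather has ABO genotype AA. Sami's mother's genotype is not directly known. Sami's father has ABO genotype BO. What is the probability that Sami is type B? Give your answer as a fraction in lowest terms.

Sami's mother's ABO genotype from AO × AA: 1/2 AA, 1/2 AO.
Crossing each possibility with the father BO and summing P(type B): 1/2·0 + 1/2·1/4 = 1/8.

1/8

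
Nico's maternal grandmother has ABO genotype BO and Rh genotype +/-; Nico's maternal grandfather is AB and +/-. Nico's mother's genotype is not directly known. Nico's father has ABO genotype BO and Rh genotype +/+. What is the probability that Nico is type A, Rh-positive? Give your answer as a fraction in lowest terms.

1/8

Nico's mother's ABO genotype from BO × AB: 1/4 AB, 1/4 AO, 1/4 BB, 1/4 BO.
Crossing each possibility with the father BO and summing P(type A): 1/4·1/4 + 1/4·1/4 + 1/4·0 + 1/4·0 = 1/8.
Similarly for Rh via the mother's Rh distribution: P(Rh+) = 1.
Independent loci: 1/8 × 1 = 1/8.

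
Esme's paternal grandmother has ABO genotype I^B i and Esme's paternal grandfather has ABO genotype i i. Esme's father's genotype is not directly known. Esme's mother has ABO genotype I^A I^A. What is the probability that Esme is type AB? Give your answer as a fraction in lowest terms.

1/4

Esme's father's ABO genotype from I^B i × i i: 1/2 I^B i, 1/2 i i.
Crossing each possibility with the mother I^A I^A and summing P(type AB): 1/2·1/2 + 1/2·0 = 1/4.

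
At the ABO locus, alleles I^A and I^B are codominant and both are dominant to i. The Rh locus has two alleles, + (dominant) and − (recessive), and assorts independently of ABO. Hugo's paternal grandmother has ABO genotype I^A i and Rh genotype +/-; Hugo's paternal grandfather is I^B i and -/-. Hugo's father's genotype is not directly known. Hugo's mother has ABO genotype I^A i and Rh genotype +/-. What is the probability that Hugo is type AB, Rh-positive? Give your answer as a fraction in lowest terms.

Hugo's father's ABO genotype from I^A i × I^B i: 1/4 I^A I^B, 1/4 I^A i, 1/4 I^B i, 1/4 i i.
Crossing each possibility with the mother I^A i and summing P(type AB): 1/4·1/4 + 1/4·0 + 1/4·1/4 + 1/4·0 = 1/8.
Similarly for Rh via the father's Rh distribution: P(Rh+) = 5/8.
Independent loci: 1/8 × 5/8 = 5/64.

5/64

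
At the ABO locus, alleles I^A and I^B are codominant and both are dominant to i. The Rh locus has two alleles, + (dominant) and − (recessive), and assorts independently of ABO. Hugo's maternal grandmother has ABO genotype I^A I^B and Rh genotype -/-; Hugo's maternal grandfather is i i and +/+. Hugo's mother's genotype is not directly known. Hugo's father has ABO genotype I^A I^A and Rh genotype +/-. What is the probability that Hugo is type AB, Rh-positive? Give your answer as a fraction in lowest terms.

Hugo's mother's ABO genotype from I^A I^B × i i: 1/2 I^A i, 1/2 I^B i.
Crossing each possibility with the father I^A I^A and summing P(type AB): 1/2·0 + 1/2·1/2 = 1/4.
Similarly for Rh via the mother's Rh distribution: P(Rh+) = 3/4.
Independent loci: 1/4 × 3/4 = 3/16.

3/16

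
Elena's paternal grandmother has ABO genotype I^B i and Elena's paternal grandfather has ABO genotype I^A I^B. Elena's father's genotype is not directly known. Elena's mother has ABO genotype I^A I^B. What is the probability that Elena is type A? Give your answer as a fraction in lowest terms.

Elena's father's ABO genotype from I^B i × I^A I^B: 1/4 I^A I^B, 1/4 I^A i, 1/4 I^B I^B, 1/4 I^B i.
Crossing each possibility with the mother I^A I^B and summing P(type A): 1/4·1/4 + 1/4·1/2 + 1/4·0 + 1/4·1/4 = 1/4.

1/4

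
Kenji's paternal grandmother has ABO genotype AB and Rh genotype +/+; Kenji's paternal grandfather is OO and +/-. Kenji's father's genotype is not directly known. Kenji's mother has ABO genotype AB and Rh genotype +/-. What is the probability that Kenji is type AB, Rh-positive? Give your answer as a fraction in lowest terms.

Kenji's father's ABO genotype from AB × OO: 1/2 AO, 1/2 BO.
Crossing each possibility with the mother AB and summing P(type AB): 1/2·1/4 + 1/2·1/4 = 1/4.
Similarly for Rh via the father's Rh distribution: P(Rh+) = 7/8.
Independent loci: 1/4 × 7/8 = 7/32.

7/32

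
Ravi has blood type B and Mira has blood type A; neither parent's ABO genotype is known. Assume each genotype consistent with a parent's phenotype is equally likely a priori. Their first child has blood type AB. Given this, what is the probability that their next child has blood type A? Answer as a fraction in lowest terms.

Possible genotypes: Ravi ∈ {I^B I^B, I^B i}; Mira ∈ {I^A I^A, I^A i}.
Weight each parental genotype pair by prior × P(type-AB child):
  I^B I^B × I^A I^A: posterior weight 4/9; P(next child type A) = 0.
  I^B I^B × I^A i: posterior weight 2/9; P(next child type A) = 0.
  I^B i × I^A I^A: posterior weight 2/9; P(next child type A) = 1/2.
  I^B i × I^A i: posterior weight 1/9; P(next child type A) = 1/4.
Weighted sum = 5/36.

5/36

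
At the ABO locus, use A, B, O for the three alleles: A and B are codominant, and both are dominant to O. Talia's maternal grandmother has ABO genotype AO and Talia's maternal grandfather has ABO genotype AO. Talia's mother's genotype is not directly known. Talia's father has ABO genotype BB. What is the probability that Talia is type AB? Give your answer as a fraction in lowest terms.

1/2

Talia's mother's ABO genotype from AO × AO: 1/4 AA, 1/2 AO, 1/4 OO.
Crossing each possibility with the father BB and summing P(type AB): 1/4·1 + 1/2·1/2 + 1/4·0 = 1/2.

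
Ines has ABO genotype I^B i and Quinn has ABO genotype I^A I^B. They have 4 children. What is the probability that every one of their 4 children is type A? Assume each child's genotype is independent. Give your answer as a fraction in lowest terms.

1/256

ABO cross I^B i × I^A I^B → 1/4 A, 1/2 B, 1/4 AB.
So P(type A) = 1/4 per child.
All 4 independent: (1/4)^4 = 1/256.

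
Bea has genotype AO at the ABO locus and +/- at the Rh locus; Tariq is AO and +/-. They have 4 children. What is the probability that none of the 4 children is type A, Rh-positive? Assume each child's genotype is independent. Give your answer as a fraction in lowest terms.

2401/65536

ABO cross AO × AO → 1/4 O, 3/4 A.
Rh cross +/- × +/- → 3/4 Rh+, 1/4 Rh-; so P(type A, Rh-positive) = 3/4 × 3/4 = 9/16 per child.
P(not type A, Rh-positive) = 7/16 for one child; (7/16)^4 = 2401/65536.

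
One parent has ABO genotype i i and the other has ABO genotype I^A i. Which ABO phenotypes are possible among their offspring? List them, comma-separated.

O, A

Gametes from i i × I^A i give offspring ABO genotypes I^A i, i i, i.e. phenotypes O, A.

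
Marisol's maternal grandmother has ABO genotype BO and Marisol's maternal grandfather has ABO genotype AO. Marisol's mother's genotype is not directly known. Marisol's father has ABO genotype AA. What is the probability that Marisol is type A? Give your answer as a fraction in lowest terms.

Marisol's mother's ABO genotype from BO × AO: 1/4 AB, 1/4 AO, 1/4 BO, 1/4 OO.
Crossing each possibility with the father AA and summing P(type A): 1/4·1/2 + 1/4·1 + 1/4·1/2 + 1/4·1 = 3/4.

3/4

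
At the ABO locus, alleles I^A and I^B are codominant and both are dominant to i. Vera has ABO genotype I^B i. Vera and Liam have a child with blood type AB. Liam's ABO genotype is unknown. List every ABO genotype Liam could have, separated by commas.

I^A I^A, I^A I^B, I^A i

For each candidate genotype of Liam, check whether crossing it with I^B i can produce every observed child phenotype.
  I^A I^A → possible child types {A, AB} ✓
  I^A I^B → possible child types {A, B, AB} ✓
  I^A i → possible child types {O, A, B, AB} ✓
  I^B I^B → possible child types {B} ✗
  I^B i → possible child types {O, B} ✗
  i i → possible child types {O, B} ✗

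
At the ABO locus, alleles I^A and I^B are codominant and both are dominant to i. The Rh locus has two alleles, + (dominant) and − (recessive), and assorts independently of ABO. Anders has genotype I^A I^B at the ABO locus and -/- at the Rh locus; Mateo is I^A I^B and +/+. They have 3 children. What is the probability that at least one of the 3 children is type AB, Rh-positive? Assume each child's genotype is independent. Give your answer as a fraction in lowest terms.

ABO cross I^A I^B × I^A I^B → 1/4 A, 1/4 B, 1/2 AB.
Rh cross -/- × +/+ → 1 Rh+; so P(type AB, Rh-positive) = 1/2 × 1 = 1/2 per child.
P(none) = (1/2)^3 = 1/8; P(at least one) = 1 − 1/8 = 7/8.

7/8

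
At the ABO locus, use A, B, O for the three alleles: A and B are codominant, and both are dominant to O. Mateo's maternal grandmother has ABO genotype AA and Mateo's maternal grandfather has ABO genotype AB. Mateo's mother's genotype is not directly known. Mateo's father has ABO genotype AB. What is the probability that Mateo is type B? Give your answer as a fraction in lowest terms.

Mateo's mother's ABO genotype from AA × AB: 1/2 AA, 1/2 AB.
Crossing each possibility with the father AB and summing P(type B): 1/2·0 + 1/2·1/4 = 1/8.

1/8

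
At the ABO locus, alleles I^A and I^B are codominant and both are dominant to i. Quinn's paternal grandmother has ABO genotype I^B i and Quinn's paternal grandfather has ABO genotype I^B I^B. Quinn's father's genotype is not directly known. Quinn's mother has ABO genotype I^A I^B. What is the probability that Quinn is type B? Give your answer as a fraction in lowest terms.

Quinn's father's ABO genotype from I^B i × I^B I^B: 1/2 I^B I^B, 1/2 I^B i.
Crossing each possibility with the mother I^A I^B and summing P(type B): 1/2·1/2 + 1/2·1/2 = 1/2.

1/2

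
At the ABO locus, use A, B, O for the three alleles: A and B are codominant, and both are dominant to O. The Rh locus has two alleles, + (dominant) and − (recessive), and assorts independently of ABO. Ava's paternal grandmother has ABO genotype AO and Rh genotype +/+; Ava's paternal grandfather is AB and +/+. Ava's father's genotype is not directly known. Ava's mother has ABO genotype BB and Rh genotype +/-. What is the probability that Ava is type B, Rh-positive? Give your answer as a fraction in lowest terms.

1/2

Ava's father's ABO genotype from AO × AB: 1/4 AA, 1/4 AB, 1/4 AO, 1/4 BO.
Crossing each possibility with the mother BB and summing P(type B): 1/4·0 + 1/4·1/2 + 1/4·1/2 + 1/4·1 = 1/2.
Similarly for Rh via the father's Rh distribution: P(Rh+) = 1.
Independent loci: 1/2 × 1 = 1/2.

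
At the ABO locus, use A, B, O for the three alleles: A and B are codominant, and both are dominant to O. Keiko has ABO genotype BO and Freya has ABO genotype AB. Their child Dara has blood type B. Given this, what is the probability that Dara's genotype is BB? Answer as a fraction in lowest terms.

Cross BO × AB → 1/4 AB, 1/4 AO, 1/4 BB, 1/4 BO.
Type-B genotypes among offspring: BB (1/4), BO (1/4); total 1/2.
P(BB | type B) = (1/4) / (1/2) = 1/2.

1/2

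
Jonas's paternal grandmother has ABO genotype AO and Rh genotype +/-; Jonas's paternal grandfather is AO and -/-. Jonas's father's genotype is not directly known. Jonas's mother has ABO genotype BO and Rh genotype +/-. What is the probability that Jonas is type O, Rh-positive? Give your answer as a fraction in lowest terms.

5/32

Jonas's father's ABO genotype from AO × AO: 1/4 AA, 1/2 AO, 1/4 OO.
Crossing each possibility with the mother BO and summing P(type O): 1/4·0 + 1/2·1/4 + 1/4·1/2 = 1/4.
Similarly for Rh via the father's Rh distribution: P(Rh+) = 5/8.
Independent loci: 1/4 × 5/8 = 5/32.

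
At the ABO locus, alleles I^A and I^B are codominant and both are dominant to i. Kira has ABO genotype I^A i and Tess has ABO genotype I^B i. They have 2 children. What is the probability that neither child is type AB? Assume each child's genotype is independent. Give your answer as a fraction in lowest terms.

9/16

ABO cross I^A i × I^B i → 1/4 O, 1/4 A, 1/4 B, 1/4 AB.
So P(type AB) = 1/4 per child.
P(not type AB) = 3/4 for one child; (3/4)^2 = 9/16.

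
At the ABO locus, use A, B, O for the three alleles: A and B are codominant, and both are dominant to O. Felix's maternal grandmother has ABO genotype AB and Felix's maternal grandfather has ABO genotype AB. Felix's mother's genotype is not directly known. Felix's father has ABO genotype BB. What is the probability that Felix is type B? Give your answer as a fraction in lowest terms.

Felix's mother's ABO genotype from AB × AB: 1/4 AA, 1/2 AB, 1/4 BB.
Crossing each possibility with the father BB and summing P(type B): 1/4·0 + 1/2·1/2 + 1/4·1 = 1/2.

1/2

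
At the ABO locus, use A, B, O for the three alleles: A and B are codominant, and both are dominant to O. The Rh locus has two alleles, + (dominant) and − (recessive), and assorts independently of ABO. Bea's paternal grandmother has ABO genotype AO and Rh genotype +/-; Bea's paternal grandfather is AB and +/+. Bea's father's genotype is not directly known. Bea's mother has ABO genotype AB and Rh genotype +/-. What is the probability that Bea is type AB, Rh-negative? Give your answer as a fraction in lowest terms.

Bea's father's ABO genotype from AO × AB: 1/4 AA, 1/4 AB, 1/4 AO, 1/4 BO.
Crossing each possibility with the mother AB and summing P(type AB): 1/4·1/2 + 1/4·1/2 + 1/4·1/4 + 1/4·1/4 = 3/8.
Similarly for Rh via the father's Rh distribution: P(Rh-) = 1/8.
Independent loci: 3/8 × 1/8 = 3/64.

3/64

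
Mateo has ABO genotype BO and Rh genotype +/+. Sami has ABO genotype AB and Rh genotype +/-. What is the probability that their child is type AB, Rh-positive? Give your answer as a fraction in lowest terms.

1/4

ABO cross BO × AB → offspring phenotypes: 1/4 A, 1/2 B, 1/4 AB.
Rh cross +/+ × +/- → 1 Rh+.
Independent loci: P(type AB, Rh-positive) = 1/4 × 1 = 1/4.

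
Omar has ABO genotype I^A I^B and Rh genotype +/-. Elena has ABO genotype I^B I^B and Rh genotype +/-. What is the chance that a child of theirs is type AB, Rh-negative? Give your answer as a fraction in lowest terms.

ABO cross I^A I^B × I^B I^B → offspring phenotypes: 1/2 B, 1/2 AB.
Rh cross +/- × +/- → 3/4 Rh+, 1/4 Rh-.
Independent loci: P(type AB, Rh-negative) = 1/2 × 1/4 = 1/8.

1/8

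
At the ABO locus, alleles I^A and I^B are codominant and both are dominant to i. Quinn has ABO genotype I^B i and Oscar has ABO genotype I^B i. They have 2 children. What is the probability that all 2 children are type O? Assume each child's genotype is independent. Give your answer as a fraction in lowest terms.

1/16

ABO cross I^B i × I^B i → 1/4 O, 3/4 B.
So P(type O) = 1/4 per child.
All 2 independent: (1/4)^2 = 1/16.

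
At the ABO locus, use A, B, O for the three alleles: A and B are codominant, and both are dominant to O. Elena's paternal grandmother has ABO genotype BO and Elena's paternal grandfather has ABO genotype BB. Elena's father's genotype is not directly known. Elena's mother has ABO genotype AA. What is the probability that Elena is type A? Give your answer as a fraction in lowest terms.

1/4

Elena's father's ABO genotype from BO × BB: 1/2 BB, 1/2 BO.
Crossing each possibility with the mother AA and summing P(type A): 1/2·0 + 1/2·1/2 = 1/4.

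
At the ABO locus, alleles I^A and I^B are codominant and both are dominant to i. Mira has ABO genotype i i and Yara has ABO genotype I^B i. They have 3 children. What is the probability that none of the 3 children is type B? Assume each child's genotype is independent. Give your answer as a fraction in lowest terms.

ABO cross i i × I^B i → 1/2 O, 1/2 B.
So P(type B) = 1/2 per child.
P(not type B) = 1/2 for one child; (1/2)^3 = 1/8.

1/8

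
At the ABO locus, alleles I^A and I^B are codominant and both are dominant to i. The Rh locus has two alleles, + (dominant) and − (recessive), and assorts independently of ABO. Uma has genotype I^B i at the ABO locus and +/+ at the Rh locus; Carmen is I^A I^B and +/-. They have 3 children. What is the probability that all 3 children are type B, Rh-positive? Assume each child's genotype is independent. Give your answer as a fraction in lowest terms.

ABO cross I^B i × I^A I^B → 1/4 A, 1/2 B, 1/4 AB.
Rh cross +/+ × +/- → 1 Rh+; so P(type B, Rh-positive) = 1/2 × 1 = 1/2 per child.
All 3 independent: (1/2)^3 = 1/8.

1/8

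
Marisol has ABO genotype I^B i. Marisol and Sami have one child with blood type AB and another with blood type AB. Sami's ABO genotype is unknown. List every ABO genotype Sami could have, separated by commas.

I^A I^A, I^A I^B, I^A i

For each candidate genotype of Sami, check whether crossing it with I^B i can produce every observed child phenotype.
  I^A I^A → possible child types {A, AB} ✓
  I^A I^B → possible child types {A, B, AB} ✓
  I^A i → possible child types {O, A, B, AB} ✓
  I^B I^B → possible child types {B} ✗
  I^B i → possible child types {O, B} ✗
  i i → possible child types {O, B} ✗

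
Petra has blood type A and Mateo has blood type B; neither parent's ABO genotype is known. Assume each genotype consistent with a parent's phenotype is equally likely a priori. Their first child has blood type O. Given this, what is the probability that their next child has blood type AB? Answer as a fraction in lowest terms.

1/4

Possible genotypes: Petra ∈ {AA, AO}; Mateo ∈ {BB, BO}.
Weight each parental genotype pair by prior × P(type-O child):
  AO × BO: posterior weight 1; P(next child type AB) = 1/4.
Weighted sum = 1/4.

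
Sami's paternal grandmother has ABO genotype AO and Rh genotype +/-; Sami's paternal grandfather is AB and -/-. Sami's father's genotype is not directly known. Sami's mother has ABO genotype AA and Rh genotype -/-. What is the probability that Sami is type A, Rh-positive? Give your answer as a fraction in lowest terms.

Sami's father's ABO genotype from AO × AB: 1/4 AA, 1/4 AB, 1/4 AO, 1/4 BO.
Crossing each possibility with the mother AA and summing P(type A): 1/4·1 + 1/4·1/2 + 1/4·1 + 1/4·1/2 = 3/4.
Similarly for Rh via the father's Rh distribution: P(Rh+) = 1/4.
Independent loci: 3/4 × 1/4 = 3/16.

3/16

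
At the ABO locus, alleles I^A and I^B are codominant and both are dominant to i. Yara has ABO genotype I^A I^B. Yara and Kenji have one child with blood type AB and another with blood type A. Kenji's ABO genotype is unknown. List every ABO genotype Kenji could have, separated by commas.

I^A I^A, I^A I^B, I^A i, I^B i

For each candidate genotype of Kenji, check whether crossing it with I^A I^B can produce every observed child phenotype.
  I^A I^A → possible child types {A, AB} ✓
  I^A I^B → possible child types {A, B, AB} ✓
  I^A i → possible child types {A, B, AB} ✓
  I^B I^B → possible child types {B, AB} ✗
  I^B i → possible child types {A, B, AB} ✓
  i i → possible child types {A, B} ✗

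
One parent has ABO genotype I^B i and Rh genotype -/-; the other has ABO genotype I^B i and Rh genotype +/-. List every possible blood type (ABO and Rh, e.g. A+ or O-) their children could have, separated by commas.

O+, O-, B+, B-

Gametes from I^B i × I^B i give offspring ABO genotypes I^B I^B, I^B i, i i, i.e. phenotypes O, B.
Rh cross -/- × +/- → phenotypes Rh+, Rh-.
Combining independently: O+, O-, B+, B-.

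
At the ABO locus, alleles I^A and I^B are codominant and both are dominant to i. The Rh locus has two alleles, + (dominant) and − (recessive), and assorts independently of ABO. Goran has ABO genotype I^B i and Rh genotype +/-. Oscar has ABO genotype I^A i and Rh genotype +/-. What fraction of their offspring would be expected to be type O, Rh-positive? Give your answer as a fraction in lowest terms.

3/16

ABO cross I^B i × I^A i → offspring phenotypes: 1/4 O, 1/4 A, 1/4 B, 1/4 AB.
Rh cross +/- × +/- → 3/4 Rh+, 1/4 Rh-.
Independent loci: P(type O, Rh-positive) = 1/4 × 3/4 = 3/16.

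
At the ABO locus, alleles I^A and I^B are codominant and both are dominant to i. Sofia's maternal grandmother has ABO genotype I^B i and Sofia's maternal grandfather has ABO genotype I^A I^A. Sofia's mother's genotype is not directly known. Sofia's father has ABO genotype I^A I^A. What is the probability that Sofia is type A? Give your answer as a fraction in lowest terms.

Sofia's mother's ABO genotype from I^B i × I^A I^A: 1/2 I^A I^B, 1/2 I^A i.
Crossing each possibility with the father I^A I^A and summing P(type A): 1/2·1/2 + 1/2·1 = 3/4.

3/4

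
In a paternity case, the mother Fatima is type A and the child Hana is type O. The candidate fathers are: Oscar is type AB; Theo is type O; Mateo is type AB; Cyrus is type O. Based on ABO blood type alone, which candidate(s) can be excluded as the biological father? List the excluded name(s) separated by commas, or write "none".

A candidate is excluded only if no genotype consistent with his phenotype could produce a type O child with a type A mother.
Oscar (type AB): no genotype consistent with that phenotype can produce a type-O child with a type-A mother.
Mateo (type AB): no genotype consistent with that phenotype can produce a type-O child with a type-A mother.

Oscar, Mateo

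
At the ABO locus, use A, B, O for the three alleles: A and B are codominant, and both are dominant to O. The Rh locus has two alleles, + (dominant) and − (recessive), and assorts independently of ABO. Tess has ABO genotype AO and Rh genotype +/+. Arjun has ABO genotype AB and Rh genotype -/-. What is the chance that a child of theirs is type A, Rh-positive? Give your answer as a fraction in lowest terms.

1/2

ABO cross AO × AB → offspring phenotypes: 1/2 A, 1/4 B, 1/4 AB.
Rh cross +/+ × -/- → 1 Rh+.
Independent loci: P(type A, Rh-positive) = 1/2 × 1 = 1/2.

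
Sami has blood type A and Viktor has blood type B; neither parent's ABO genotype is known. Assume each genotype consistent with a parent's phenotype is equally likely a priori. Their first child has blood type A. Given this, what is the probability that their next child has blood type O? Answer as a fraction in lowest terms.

1/12

Possible genotypes: Sami ∈ {I^A I^A, I^A i}; Viktor ∈ {I^B I^B, I^B i}.
Weight each parental genotype pair by prior × P(type-A child):
  I^A I^A × I^B i: posterior weight 2/3; P(next child type O) = 0.
  I^A i × I^B i: posterior weight 1/3; P(next child type O) = 1/4.
Weighted sum = 1/12.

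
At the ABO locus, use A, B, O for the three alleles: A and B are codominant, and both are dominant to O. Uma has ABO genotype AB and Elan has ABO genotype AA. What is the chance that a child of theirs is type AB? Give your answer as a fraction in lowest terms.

ABO cross AB × AA → offspring phenotypes: 1/2 A, 1/2 AB.
So P(type AB) = 1/2.

1/2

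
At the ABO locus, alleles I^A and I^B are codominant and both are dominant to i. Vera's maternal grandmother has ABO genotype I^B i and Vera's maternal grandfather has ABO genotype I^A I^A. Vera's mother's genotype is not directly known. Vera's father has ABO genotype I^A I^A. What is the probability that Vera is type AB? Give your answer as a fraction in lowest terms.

1/4

Vera's mother's ABO genotype from I^B i × I^A I^A: 1/2 I^A I^B, 1/2 I^A i.
Crossing each possibility with the father I^A I^A and summing P(type AB): 1/2·1/2 + 1/2·0 = 1/4.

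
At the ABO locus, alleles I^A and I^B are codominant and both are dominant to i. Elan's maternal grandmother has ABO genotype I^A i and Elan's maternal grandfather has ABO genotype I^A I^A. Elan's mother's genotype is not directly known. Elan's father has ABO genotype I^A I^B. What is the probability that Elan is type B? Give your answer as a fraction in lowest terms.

Elan's mother's ABO genotype from I^A i × I^A I^A: 1/2 I^A I^A, 1/2 I^A i.
Crossing each possibility with the father I^A I^B and summing P(type B): 1/2·0 + 1/2·1/4 = 1/8.

1/8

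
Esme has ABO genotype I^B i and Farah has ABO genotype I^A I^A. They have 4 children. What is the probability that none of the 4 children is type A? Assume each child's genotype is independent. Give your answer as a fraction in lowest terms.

ABO cross I^B i × I^A I^A → 1/2 A, 1/2 AB.
So P(type A) = 1/2 per child.
P(not type A) = 1/2 for one child; (1/2)^4 = 1/16.

1/16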